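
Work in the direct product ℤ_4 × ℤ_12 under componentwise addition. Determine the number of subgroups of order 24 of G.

|G| = 48 and 24 | 48, so subgroups of order 24 are possible by Lagrange.
The subgroups of order 24 are: {(0,0), (0,1), (0,2), (0,3), (0,4), (0,5), (0,6), (0,7), (0,8), (0,9), (0,10), (0,11), (2,0), (2,1), (2,2), (2,3), (2,4), (2,5), (2,6), (2,7), (2,8), (2,9), (2,10), (2,11)}; {(0,0), (0,2), (0,4), (0,6), (0,8), (0,10), (1,0), (1,2), (1,4), (1,6), (1,8), (1,10), (2,0), (2,2), (2,4), (2,6), (2,8), (2,10), (3,0), (3,2), (3,4), (3,6), (3,8), (3,10)}; {(0,0), (0,2), (0,4), (0,6), (0,8), (0,10), (1,1), (1,3), (1,5), (1,7), (1,9), (1,11), (2,0), (2,2), (2,4), (2,6), (2,8), (2,10), (3,1), (3,3), (3,5), (3,7), (3,9), (3,11)}.
So G has 3 subgroups of order 24.

3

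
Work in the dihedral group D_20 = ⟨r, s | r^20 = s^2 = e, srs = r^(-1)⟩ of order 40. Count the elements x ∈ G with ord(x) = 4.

The elements of order 4 are: r^5, r^15.
That's 2.

2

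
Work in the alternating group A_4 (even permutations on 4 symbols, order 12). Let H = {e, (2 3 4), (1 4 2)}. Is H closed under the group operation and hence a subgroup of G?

(2 3 4) ∈ H but its inverse (2 4 3) ∉ H, so H is not a subgroup.

No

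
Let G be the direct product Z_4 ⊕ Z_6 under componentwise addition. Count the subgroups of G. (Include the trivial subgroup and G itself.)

16

|G| = 24, so by Lagrange every subgroup order divides 24. Divisors: 1, 2, 3, 4, 6, 8, 12, 24.
Subgroups by order — order 1: 1; order 2: 3; order 3: 1; order 4: 3; order 6: 3; order 8: 1; order 12: 3; order 24: 1.
Total: 1 + 3 + 1 + 3 + 3 + 1 + 3 + 1 = 16.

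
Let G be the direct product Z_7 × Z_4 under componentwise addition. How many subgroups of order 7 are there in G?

1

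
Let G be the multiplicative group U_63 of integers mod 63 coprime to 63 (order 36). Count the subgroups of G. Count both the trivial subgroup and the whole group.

|G| = 36, so by Lagrange every subgroup order divides 36. Divisors: 1, 2, 3, 4, 6, 9, 12, 18, 36.
Subgroups by order — order 1: 1; order 2: 3; order 3: 4; order 4: 1; order 6: 12; order 9: 1; order 12: 4; order 18: 3; order 36: 1.
Total: 1 + 3 + 4 + 1 + 12 + 1 + 4 + 3 + 1 = 30.

30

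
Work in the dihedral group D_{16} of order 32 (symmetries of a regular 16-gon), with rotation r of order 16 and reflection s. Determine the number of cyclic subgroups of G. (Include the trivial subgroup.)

21

Each element a generates a cyclic subgroup ⟨a⟩; distinct elements may generate the same one (a cyclic group of order d has φ(d) generators).
Cyclic subgroups by order — order 1: 1; order 2: 17; order 4: 1; order 8: 1; order 16: 1.
Total: 21.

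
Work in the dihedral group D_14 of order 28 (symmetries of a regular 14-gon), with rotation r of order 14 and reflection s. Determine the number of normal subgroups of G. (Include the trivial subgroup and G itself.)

G has 28 subgroups. Checking conjugation-invariance by order — order 1: 1/1 normal; order 2: 1/15 normal; order 4: 0/7 normal; order 7: 1/1 normal; order 14: 3/3 normal; order 28: 1/1 normal.
Total normal subgroups: 7.

7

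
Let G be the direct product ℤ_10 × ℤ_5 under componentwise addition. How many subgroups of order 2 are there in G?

|G| = 50 and 2 | 50, so subgroups of order 2 are possible by Lagrange.
The subgroups of order 2 are: {(0,0), (5,0)}.
So G has 1 subgroup of order 2.

1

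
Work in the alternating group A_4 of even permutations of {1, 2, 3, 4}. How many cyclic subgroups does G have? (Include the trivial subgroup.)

8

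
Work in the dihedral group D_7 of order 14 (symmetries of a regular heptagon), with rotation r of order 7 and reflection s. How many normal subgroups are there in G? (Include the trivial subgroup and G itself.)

3

G has 10 subgroups. Checking conjugation-invariance by order — order 1: 1/1 normal; order 2: 0/7 normal; order 7: 1/1 normal; order 14: 1/1 normal.
Total normal subgroups: 3.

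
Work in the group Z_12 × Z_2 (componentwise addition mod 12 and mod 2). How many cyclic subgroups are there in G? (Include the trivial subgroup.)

12

A cyclic subgroup of order d is generated by each of its φ(d) elements of order d, so the cyclic subgroups of order d number (#elements of order d)/φ(d).
Cyclic subgroups by order — order 1: 1; order 2: 3; order 3: 1; order 4: 2; order 6: 3; order 12: 2.
Total: 12.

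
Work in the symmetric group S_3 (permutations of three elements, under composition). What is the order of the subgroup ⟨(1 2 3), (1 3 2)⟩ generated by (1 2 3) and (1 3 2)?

|⟨(1 2 3)⟩| = 3 and |⟨(1 3 2)⟩| = 3, so |H| is a multiple of lcm(3, 3) = 3 and divides |G| = 6.
Closing under the operation: H = {e, (1 2 3), (1 3 2)}, so |H| = 3.

3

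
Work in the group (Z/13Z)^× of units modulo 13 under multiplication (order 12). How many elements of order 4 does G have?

The elements of order 4 are: 5, 8.
That's 2.

2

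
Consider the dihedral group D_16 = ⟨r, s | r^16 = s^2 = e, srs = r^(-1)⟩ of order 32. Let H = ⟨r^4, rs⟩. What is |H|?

|⟨r^4⟩| = 4 and |⟨rs⟩| = 2, so |H| is a multiple of lcm(4, 2) = 4 and divides |G| = 32.
Closing under the operation: H = {e, r^4, r^8, r^12, rs, r^5s, r^9s, r^13s}, so |H| = 8.

8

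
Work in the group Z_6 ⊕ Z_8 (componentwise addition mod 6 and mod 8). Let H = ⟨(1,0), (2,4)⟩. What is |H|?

|⟨(1,0)⟩| = 6 and |⟨(2,4)⟩| = 6, so |H| is a multiple of lcm(6, 6) = 6 and divides |G| = 48.
Closing under the operation: H = {(0,0), (0,4), (1,0), (1,4), (2,0), (2,4), (3,0), (3,4), (4,0), (4,4), (5,0), (5,4)}, so |H| = 12.

12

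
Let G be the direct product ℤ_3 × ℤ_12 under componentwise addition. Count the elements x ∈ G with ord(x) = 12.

16

An element (a,b) has order lcm(ord(a), ord(b)); count pairs with lcm equal to 12.
Enumerating gives 16 such elements.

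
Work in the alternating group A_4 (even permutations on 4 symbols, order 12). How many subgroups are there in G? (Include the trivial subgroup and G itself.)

10

|G| = 12, so by Lagrange every subgroup order divides 12. Divisors: 1, 2, 3, 4, 6, 12.
Subgroups by order — order 1: 1; order 2: 3; order 3: 4; order 4: 1; order 6: 0; order 12: 1.
Total: 1 + 3 + 4 + 1 + 0 + 1 = 10.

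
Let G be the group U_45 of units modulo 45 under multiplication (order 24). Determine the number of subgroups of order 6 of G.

|G| = 24 and 6 | 24, so subgroups of order 6 are possible by Lagrange.
The subgroups of order 6 are: {1, 11, 16, 26, 31, 41}; {1, 14, 16, 29, 31, 44}; {1, 4, 16, 19, 31, 34}.
So G has 3 subgroups of order 6.

3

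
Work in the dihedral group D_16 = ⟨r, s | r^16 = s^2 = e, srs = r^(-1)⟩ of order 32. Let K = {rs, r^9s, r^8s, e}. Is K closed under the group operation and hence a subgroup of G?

No

Closure fails: rs · r^9s = r^8 ∉ K. So K is not a subgroup.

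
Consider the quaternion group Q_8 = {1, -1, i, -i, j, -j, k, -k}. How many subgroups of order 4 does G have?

|G| = 8 and 4 | 8, so subgroups of order 4 are possible by Lagrange.
The subgroups of order 4 are: {1, -1, i, -i}; {1, -1, j, -j}; {1, -1, k, -k}.
So G has 3 subgroups of order 4.

3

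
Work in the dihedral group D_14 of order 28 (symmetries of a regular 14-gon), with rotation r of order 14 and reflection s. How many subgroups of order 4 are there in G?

|G| = 28 and 4 | 28, so subgroups of order 4 are possible by Lagrange.
The subgroups of order 4 are: {e, r^7, r^3s, r^10s}; {e, r^7, r^4s, r^11s}; {e, r^7, r^5s, r^12s}; {e, r^7, r^6s, r^13s}; … (7 in all).
So G has 7 subgroups of order 4.

7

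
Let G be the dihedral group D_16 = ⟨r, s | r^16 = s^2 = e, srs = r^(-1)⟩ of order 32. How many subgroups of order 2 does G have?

17

|G| = 32 and 2 | 32, so subgroups of order 2 are possible by Lagrange.
The subgroups of order 2 are: {e, r^10s}; {e, r^11s}; {e, r^12s}; {e, r^13s}; … (17 in all).
So G has 17 subgroups of order 2.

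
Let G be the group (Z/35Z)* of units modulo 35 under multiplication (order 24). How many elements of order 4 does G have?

The elements of order 4 are: 8, 13, 22, 27.
That's 4.

4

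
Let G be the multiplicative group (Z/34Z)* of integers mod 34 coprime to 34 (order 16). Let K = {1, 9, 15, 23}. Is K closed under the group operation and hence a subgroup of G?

9 ∈ K but its inverse 19 ∉ K, so K is not a subgroup.

No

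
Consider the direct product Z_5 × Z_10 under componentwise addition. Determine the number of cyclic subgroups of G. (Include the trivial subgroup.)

14

Each element a generates a cyclic subgroup ⟨a⟩; distinct elements may generate the same one (a cyclic group of order d has φ(d) generators).
Cyclic subgroups by order — order 1: 1; order 2: 1; order 5: 6; order 10: 6.
Total: 14.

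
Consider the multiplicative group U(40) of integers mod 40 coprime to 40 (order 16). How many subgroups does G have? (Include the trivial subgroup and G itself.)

27

|G| = 16, so by Lagrange every subgroup order divides 16. Divisors: 1, 2, 4, 8, 16.
Subgroups by order — order 1: 1; order 2: 7; order 4: 11; order 8: 7; order 16: 1.
Total: 1 + 7 + 11 + 7 + 1 = 27.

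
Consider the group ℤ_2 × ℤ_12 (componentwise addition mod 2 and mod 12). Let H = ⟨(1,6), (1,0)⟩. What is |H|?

|⟨(1,6)⟩| = 2 and |⟨(1,0)⟩| = 2, so |H| is a multiple of lcm(2, 2) = 2 and divides |G| = 24.
Closing under the operation: H = {(0,0), (0,6), (1,0), (1,6)}, so |H| = 4.

4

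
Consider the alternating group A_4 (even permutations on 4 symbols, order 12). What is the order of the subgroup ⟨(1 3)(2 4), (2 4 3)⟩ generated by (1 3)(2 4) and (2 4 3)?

12

|⟨(1 3)(2 4)⟩| = 2 and |⟨(2 4 3)⟩| = 3, so |H| is a multiple of lcm(2, 3) = 6 and divides |G| = 12.
Closing {(1 3)(2 4), (2 4 3)} under the group operation gives all of G, so |H| = 12.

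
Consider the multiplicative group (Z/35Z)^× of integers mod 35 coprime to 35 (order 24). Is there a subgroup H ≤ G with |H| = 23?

No

23 does not divide |G| = 24, so by Lagrange no subgroup of order 23 exists.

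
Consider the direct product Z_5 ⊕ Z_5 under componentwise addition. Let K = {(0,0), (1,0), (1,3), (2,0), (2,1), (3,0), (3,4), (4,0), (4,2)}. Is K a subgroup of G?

No

|K| = 9 does not divide |G| = 25, so by Lagrange K is not a subgroup.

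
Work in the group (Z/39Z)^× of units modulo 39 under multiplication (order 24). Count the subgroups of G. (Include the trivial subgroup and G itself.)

16

|G| = 24, so by Lagrange every subgroup order divides 24. Divisors: 1, 2, 3, 4, 6, 8, 12, 24.
Subgroups by order — order 1: 1; order 2: 3; order 3: 1; order 4: 3; order 6: 3; order 8: 1; order 12: 3; order 24: 1.
Total: 1 + 3 + 1 + 3 + 3 + 1 + 3 + 1 = 16.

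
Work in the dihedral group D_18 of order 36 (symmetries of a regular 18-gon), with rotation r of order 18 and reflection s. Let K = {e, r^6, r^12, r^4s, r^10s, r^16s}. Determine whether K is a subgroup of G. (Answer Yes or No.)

|K| = 6 divides |G| = 36, consistent with Lagrange.
K contains the identity, every element's inverse is in K, and K is closed under ·: it is a subgroup.

Yes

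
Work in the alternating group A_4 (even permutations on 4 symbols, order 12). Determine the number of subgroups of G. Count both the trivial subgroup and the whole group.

10

|G| = 12, so by Lagrange every subgroup order divides 12. Divisors: 1, 2, 3, 4, 6, 12.
Subgroups by order — order 1: 1; order 2: 3; order 3: 4; order 4: 1; order 6: 0; order 12: 1.
Total: 1 + 3 + 4 + 1 + 0 + 1 = 10.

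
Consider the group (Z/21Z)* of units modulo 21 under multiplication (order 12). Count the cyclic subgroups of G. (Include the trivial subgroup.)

8

A cyclic subgroup of order d is generated by each of its φ(d) elements of order d, so the cyclic subgroups of order d number (#elements of order d)/φ(d).
Cyclic subgroups by order — order 1: 1; order 2: 3; order 3: 1; order 6: 3.
Total: 8.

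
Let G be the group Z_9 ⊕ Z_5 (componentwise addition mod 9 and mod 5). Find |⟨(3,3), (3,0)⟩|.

|⟨(3,3)⟩| = 15 and |⟨(3,0)⟩| = 3, so |H| is a multiple of lcm(15, 3) = 15 and divides |G| = 45.
Closing under the operation: H = {(0,0), (0,1), (0,2), (0,3), (0,4), (3,0), (3,1), (3,2), (3,3), (3,4), (6,0), (6,1), (6,2), (6,3), (6,4)}, so |H| = 15.

15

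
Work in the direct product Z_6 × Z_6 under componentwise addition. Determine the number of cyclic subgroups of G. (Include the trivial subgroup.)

20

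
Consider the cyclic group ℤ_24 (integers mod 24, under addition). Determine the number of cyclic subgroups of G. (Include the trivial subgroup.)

8

Group the elements of G by the cyclic subgroup they generate; each cyclic subgroup of order d accounts for φ(d) elements.
Cyclic subgroups by order — order 1: 1; order 2: 1; order 3: 1; order 4: 1; order 6: 1; order 8: 1; order 12: 1; order 24: 1.
Total: 8.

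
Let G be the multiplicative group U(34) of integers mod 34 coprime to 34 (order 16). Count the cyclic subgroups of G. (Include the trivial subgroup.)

5

A cyclic subgroup of order d is generated by each of its φ(d) elements of order d, so the cyclic subgroups of order d number (#elements of order d)/φ(d).
Cyclic subgroups by order — order 1: 1; order 2: 1; order 4: 1; order 8: 1; order 16: 1.
Total: 5.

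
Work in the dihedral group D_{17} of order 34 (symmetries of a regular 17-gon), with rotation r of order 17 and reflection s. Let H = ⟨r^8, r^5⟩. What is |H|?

17

|⟨r^8⟩| = 17 and |⟨r^5⟩| = 17, so |H| is a multiple of lcm(17, 17) = 17 and divides |G| = 34.
Closing under the operation: H = {e, r, r^2, r^3, r^4, r^5, r^6, r^7, r^8, r^9, r^10, r^11, r^12, r^13, r^14, r^15, r^16}, so |H| = 17.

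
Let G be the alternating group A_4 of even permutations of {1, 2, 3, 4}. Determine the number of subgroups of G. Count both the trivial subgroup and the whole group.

10

|G| = 12, so by Lagrange every subgroup order divides 12. Divisors: 1, 2, 3, 4, 6, 12.
Subgroups by order — order 1: 1; order 2: 3; order 3: 4; order 4: 1; order 6: 0; order 12: 1.
Total: 1 + 3 + 4 + 1 + 0 + 1 = 10.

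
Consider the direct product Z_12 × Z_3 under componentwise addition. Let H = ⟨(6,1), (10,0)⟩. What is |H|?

|⟨(6,1)⟩| = 6 and |⟨(10,0)⟩| = 6, so |H| is a multiple of lcm(6, 6) = 6 and divides |G| = 36.
Closing under the operation: H = {(0,0), (0,1), (0,2), (2,0), (2,1), (2,2), (4,0), (4,1), (4,2), (6,0), (6,1), (6,2), (8,0), (8,1), (8,2), (10,0), (10,1), (10,2)}, so |H| = 18.

18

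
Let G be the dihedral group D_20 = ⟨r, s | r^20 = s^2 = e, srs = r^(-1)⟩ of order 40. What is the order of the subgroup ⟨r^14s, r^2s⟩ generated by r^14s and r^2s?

|⟨r^14s⟩| = 2 and |⟨r^2s⟩| = 2, so |H| is a multiple of lcm(2, 2) = 2 and divides |G| = 40.
Closing under the operation: H = {e, r^4, r^8, r^12, r^16, r^2s, r^6s, r^10s, r^14s, r^18s}, so |H| = 10.

10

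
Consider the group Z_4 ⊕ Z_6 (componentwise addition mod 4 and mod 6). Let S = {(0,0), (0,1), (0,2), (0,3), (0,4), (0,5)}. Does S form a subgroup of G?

Yes

|S| = 6 divides |G| = 24, consistent with Lagrange.
S contains the identity, every element's inverse is in S, and S is closed under +: it is a subgroup.
In fact S = ⟨(0,1)⟩.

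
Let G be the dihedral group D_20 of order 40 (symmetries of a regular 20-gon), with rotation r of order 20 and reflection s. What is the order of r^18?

Computing powers of r^18: the smallest k with (r^18)^k = e is k = 10.

10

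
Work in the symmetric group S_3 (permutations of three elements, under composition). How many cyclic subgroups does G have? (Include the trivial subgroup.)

Group the elements of G by the cyclic subgroup they generate; each cyclic subgroup of order d accounts for φ(d) elements.
Cyclic subgroups by order — order 1: 1; order 2: 3; order 3: 1.
Total: 5.

5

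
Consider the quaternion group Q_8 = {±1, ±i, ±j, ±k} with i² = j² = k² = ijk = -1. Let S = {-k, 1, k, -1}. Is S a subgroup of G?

|S| = 4 divides |G| = 8, consistent with Lagrange.
S contains the identity, every element's inverse is in S, and S is closed under ·: it is a subgroup.
In fact S = ⟨-k⟩.

Yes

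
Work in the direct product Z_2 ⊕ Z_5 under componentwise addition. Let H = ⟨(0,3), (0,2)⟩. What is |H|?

5

|⟨(0,3)⟩| = 5 and |⟨(0,2)⟩| = 5, so |H| is a multiple of lcm(5, 5) = 5 and divides |G| = 10.
Closing under the operation: H = {(0,0), (0,1), (0,2), (0,3), (0,4)}, so |H| = 5.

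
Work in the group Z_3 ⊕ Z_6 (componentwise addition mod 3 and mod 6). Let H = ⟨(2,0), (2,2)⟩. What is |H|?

9

|⟨(2,0)⟩| = 3 and |⟨(2,2)⟩| = 3, so |H| is a multiple of lcm(3, 3) = 3 and divides |G| = 18.
Closing under the operation: H = {(0,0), (0,2), (0,4), (1,0), (1,2), (1,4), (2,0), (2,2), (2,4)}, so |H| = 9.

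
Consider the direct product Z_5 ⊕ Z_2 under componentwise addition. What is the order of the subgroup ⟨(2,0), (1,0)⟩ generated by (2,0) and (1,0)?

|⟨(2,0)⟩| = 5 and |⟨(1,0)⟩| = 5, so |H| is a multiple of lcm(5, 5) = 5 and divides |G| = 10.
Closing under the operation: H = {(0,0), (1,0), (2,0), (3,0), (4,0)}, so |H| = 5.

5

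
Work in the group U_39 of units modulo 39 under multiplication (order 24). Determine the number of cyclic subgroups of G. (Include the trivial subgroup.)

A cyclic subgroup of order d is generated by each of its φ(d) elements of order d, so the cyclic subgroups of order d number (#elements of order d)/φ(d).
Cyclic subgroups by order — order 1: 1; order 2: 3; order 3: 1; order 4: 2; order 6: 3; order 12: 2.
Total: 12.

12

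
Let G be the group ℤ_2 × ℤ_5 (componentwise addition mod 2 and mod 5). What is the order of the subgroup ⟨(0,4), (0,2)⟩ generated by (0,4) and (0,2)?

|⟨(0,4)⟩| = 5 and |⟨(0,2)⟩| = 5, so |H| is a multiple of lcm(5, 5) = 5 and divides |G| = 10.
Closing under the operation: H = {(0,0), (0,1), (0,2), (0,3), (0,4)}, so |H| = 5.

5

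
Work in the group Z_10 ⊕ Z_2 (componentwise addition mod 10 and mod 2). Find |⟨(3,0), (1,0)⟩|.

10

|⟨(3,0)⟩| = 10 and |⟨(1,0)⟩| = 10, so |H| is a multiple of lcm(10, 10) = 10 and divides |G| = 20.
Closing under the operation: H = {(0,0), (1,0), (2,0), (3,0), (4,0), (5,0), (6,0), (7,0), (8,0), (9,0)}, so |H| = 10.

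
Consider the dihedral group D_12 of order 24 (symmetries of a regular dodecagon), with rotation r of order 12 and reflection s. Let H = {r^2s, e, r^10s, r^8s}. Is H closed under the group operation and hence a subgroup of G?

Closure fails: r^10s · r^2s = r^8 ∉ H. So H is not a subgroup.

No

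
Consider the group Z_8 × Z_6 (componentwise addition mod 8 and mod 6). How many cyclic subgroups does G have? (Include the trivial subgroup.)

16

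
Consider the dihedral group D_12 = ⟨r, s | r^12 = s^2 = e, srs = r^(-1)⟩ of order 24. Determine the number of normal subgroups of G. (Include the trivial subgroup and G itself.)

9

G has 34 subgroups. Checking conjugation-invariance by order — order 1: 1/1 normal; order 2: 1/13 normal; order 3: 1/1 normal; order 4: 1/7 normal; order 6: 1/5 normal; order 8: 0/3 normal; order 12: 3/3 normal; order 24: 1/1 normal.
Total normal subgroups: 9.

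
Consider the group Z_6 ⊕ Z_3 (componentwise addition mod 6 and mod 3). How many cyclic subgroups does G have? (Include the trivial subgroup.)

10

Each element a generates a cyclic subgroup ⟨a⟩; distinct elements may generate the same one (a cyclic group of order d has φ(d) generators).
Cyclic subgroups by order — order 1: 1; order 2: 1; order 3: 4; order 6: 4.
Total: 10.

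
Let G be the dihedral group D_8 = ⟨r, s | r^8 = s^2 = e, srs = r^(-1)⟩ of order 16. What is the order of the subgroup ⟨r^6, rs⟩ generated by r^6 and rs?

|⟨r^6⟩| = 4 and |⟨rs⟩| = 2, so |H| is a multiple of lcm(4, 2) = 4 and divides |G| = 16.
Closing under the operation: H = {e, r^2, r^4, r^6, rs, r^3s, r^5s, r^7s}, so |H| = 8.

8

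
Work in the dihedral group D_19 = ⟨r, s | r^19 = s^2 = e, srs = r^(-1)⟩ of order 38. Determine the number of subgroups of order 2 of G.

|G| = 38 and 2 | 38, so subgroups of order 2 are possible by Lagrange.
The subgroups of order 2 are: {e, r^10s}; {e, r^11s}; {e, r^12s}; {e, r^13s}; … (19 in all).
So G has 19 subgroups of order 2.

19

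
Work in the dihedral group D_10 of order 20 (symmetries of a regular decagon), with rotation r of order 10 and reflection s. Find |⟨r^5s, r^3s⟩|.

10

|⟨r^5s⟩| = 2 and |⟨r^3s⟩| = 2, so |H| is a multiple of lcm(2, 2) = 2 and divides |G| = 20.
Closing under the operation: H = {e, r^2, r^4, r^6, r^8, rs, r^3s, r^5s, r^7s, r^9s}, so |H| = 10.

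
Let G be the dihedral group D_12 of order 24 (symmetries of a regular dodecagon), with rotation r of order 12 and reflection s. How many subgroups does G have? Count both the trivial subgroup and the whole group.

34

|G| = 24, so by Lagrange every subgroup order divides 24. Divisors: 1, 2, 3, 4, 6, 8, 12, 24.
Subgroups by order — order 1: 1; order 2: 13; order 3: 1; order 4: 7; order 6: 5; order 8: 3; order 12: 3; order 24: 1.
Total: 1 + 13 + 1 + 7 + 5 + 3 + 3 + 1 = 34.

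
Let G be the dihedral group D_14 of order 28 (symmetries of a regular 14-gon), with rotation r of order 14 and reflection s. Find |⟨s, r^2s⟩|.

|⟨s⟩| = 2 and |⟨r^2s⟩| = 2, so |H| is a multiple of lcm(2, 2) = 2 and divides |G| = 28.
Closing under the operation: H = {e, r^2, r^4, r^6, r^8, r^10, r^12, s, r^2s, r^4s, r^6s, r^8s, r^10s, r^12s}, so |H| = 14.

14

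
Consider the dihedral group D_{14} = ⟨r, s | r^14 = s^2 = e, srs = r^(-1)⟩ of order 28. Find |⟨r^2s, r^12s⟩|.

|⟨r^2s⟩| = 2 and |⟨r^12s⟩| = 2, so |H| is a multiple of lcm(2, 2) = 2 and divides |G| = 28.
Closing under the operation: H = {e, r^2, r^4, r^6, r^8, r^10, r^12, s, r^2s, r^4s, r^6s, r^8s, r^10s, r^12s}, so |H| = 14.

14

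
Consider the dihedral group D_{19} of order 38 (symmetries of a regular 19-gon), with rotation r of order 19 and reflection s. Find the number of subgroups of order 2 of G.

|G| = 38 and 2 | 38, so subgroups of order 2 are possible by Lagrange.
The subgroups of order 2 are: {e, r^10s}; {e, r^11s}; {e, r^12s}; {e, r^13s}; … (19 in all).
So G has 19 subgroups of order 2.

19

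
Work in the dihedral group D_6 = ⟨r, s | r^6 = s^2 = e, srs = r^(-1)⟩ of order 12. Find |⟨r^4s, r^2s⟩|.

6

|⟨r^4s⟩| = 2 and |⟨r^2s⟩| = 2, so |H| is a multiple of lcm(2, 2) = 2 and divides |G| = 12.
Closing under the operation: H = {e, r^2, r^4, s, r^2s, r^4s}, so |H| = 6.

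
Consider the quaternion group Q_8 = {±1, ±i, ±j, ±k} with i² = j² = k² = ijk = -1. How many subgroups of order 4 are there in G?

3

|G| = 8 and 4 | 8, so subgroups of order 4 are possible by Lagrange.
The subgroups of order 4 are: {1, -1, i, -i}; {1, -1, j, -j}; {1, -1, k, -k}.
So G has 3 subgroups of order 4.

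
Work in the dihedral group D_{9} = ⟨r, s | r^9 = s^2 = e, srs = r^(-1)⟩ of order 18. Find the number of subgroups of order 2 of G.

|G| = 18 and 2 | 18, so subgroups of order 2 are possible by Lagrange.
The subgroups of order 2 are: {e, r^2s}; {e, r^3s}; {e, r^4s}; {e, r^5s}; … (9 in all).
So G has 9 subgroups of order 2.

9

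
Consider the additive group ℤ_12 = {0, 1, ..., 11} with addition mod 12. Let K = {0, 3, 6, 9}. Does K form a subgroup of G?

|K| = 4 divides |G| = 12, consistent with Lagrange.
K contains the identity, every element's inverse is in K, and K is closed under +: it is a subgroup.
In fact K = ⟨9⟩.

Yes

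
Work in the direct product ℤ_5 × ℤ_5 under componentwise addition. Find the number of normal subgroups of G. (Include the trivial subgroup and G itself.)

8

G is abelian, so every subgroup is normal.
G has 8 subgroups in total, hence 8 normal subgroups.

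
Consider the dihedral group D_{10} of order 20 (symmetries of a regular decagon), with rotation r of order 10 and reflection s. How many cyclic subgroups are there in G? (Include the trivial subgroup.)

14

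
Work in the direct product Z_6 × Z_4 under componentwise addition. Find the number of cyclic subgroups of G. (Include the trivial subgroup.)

Group the elements of G by the cyclic subgroup they generate; each cyclic subgroup of order d accounts for φ(d) elements.
Cyclic subgroups by order — order 1: 1; order 2: 3; order 3: 1; order 4: 2; order 6: 3; order 12: 2.
Total: 12.

12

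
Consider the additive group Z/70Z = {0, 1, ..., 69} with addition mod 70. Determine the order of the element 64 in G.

35

In Z/70Z, the order of an element a is n/gcd(a, n).
gcd(64, 70) = 2, so |⟨64⟩| = 70/2 = 35.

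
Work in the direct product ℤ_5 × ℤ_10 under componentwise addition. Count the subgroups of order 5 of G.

6

|G| = 50 and 5 | 50, so subgroups of order 5 are possible by Lagrange.
The subgroups of order 5 are: {(0,0), (0,2), (0,4), (0,6), (0,8)}; {(0,0), (1,0), (2,0), (3,0), (4,0)}; {(0,0), (1,2), (2,4), (3,6), (4,8)}; {(0,0), (1,4), (2,8), (3,2), (4,6)}; … (6 in all).
So G has 6 subgroups of order 5.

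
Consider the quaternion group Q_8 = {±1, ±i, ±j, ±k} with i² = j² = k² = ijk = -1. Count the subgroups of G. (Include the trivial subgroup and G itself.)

6

|G| = 8, so by Lagrange every subgroup order divides 8. Divisors: 1, 2, 4, 8.
Subgroups by order — order 1: 1; order 2: 1; order 4: 3; order 8: 1.
Total: 1 + 1 + 3 + 1 = 6.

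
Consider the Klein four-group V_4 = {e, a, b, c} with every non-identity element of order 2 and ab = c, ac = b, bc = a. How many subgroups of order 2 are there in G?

3

|G| = 4 and 2 | 4, so subgroups of order 2 are possible by Lagrange.
The subgroups of order 2 are: {e, a}; {e, b}; {e, c}.
So G has 3 subgroups of order 2.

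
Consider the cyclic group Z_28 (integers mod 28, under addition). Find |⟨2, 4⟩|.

14

|⟨2⟩| = 14 and |⟨4⟩| = 7, so |H| is a multiple of lcm(14, 7) = 14 and divides |G| = 28.
Closing under the operation: H = {0, 2, 4, 6, 8, 10, 12, 14, 16, 18, 20, 22, 24, 26}, so |H| = 14.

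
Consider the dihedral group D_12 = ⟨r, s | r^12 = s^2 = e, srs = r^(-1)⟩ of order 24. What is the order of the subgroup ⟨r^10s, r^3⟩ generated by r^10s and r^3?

8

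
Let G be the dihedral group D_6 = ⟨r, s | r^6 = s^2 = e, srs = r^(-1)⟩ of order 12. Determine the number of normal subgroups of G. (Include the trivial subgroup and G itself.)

7

G has 16 subgroups. Checking conjugation-invariance by order — order 1: 1/1 normal; order 2: 1/7 normal; order 3: 1/1 normal; order 4: 0/3 normal; order 6: 3/3 normal; order 12: 1/1 normal.
Total normal subgroups: 7.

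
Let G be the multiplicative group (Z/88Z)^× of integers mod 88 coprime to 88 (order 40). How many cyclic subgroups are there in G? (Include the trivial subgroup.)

16

A cyclic subgroup of order d is generated by each of its φ(d) elements of order d, so the cyclic subgroups of order d number (#elements of order d)/φ(d).
Cyclic subgroups by order — order 1: 1; order 2: 7; order 5: 1; order 10: 7.
Total: 16.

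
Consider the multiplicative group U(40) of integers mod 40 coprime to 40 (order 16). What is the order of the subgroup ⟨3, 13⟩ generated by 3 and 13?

|⟨3⟩| = 4 and |⟨13⟩| = 4, so |H| is a multiple of lcm(4, 4) = 4 and divides |G| = 16.
Closing under the operation: H = {1, 3, 9, 13, 27, 31, 37, 39}, so |H| = 8.

8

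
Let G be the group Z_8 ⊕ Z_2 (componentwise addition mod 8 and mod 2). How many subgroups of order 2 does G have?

|G| = 16 and 2 | 16, so subgroups of order 2 are possible by Lagrange.
The subgroups of order 2 are: {(0,0), (0,1)}; {(0,0), (4,0)}; {(0,0), (4,1)}.
So G has 3 subgroups of order 2.

3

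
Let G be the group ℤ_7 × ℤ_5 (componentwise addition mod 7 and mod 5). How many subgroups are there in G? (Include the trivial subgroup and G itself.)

|G| = 35, so by Lagrange every subgroup order divides 35. Divisors: 1, 5, 7, 35.
Subgroups by order — order 1: 1; order 5: 1; order 7: 1; order 35: 1.
Total: 1 + 1 + 1 + 1 = 4.

4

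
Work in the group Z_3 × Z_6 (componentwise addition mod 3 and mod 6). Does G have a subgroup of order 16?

16 does not divide |G| = 18, so by Lagrange no subgroup of order 16 exists.

No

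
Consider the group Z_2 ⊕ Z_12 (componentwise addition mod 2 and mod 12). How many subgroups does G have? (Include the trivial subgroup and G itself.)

16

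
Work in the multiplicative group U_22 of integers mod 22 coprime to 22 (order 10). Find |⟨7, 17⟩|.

|⟨7⟩| = 10 and |⟨17⟩| = 10, so |H| is a multiple of lcm(10, 10) = 10 and divides |G| = 10.
Closing {7, 17} under the group operation gives all of G, so |H| = 10.

10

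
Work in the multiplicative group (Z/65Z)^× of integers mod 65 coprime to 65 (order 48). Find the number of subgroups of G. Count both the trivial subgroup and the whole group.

|G| = 48, so by Lagrange every subgroup order divides 48. Divisors: 1, 2, 3, 4, 6, 8, 12, 16, 24, 48.
Subgroups by order — order 1: 1; order 2: 3; order 3: 1; order 4: 7; order 6: 3; order 8: 3; order 12: 7; order 16: 1; order 24: 3; order 48: 1.
Total: 1 + 3 + 1 + 7 + 3 + 3 + 7 + 1 + 3 + 1 = 30.

30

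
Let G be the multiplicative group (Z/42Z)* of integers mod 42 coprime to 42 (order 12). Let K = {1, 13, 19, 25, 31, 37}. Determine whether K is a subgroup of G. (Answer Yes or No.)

|K| = 6 divides |G| = 12, consistent with Lagrange.
K contains the identity, every element's inverse is in K, and K is closed under ·: it is a subgroup.
In fact K = ⟨19⟩.

Yes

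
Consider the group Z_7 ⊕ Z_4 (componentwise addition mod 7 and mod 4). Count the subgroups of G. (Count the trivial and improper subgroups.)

6

|G| = 28, so by Lagrange every subgroup order divides 28. Divisors: 1, 2, 4, 7, 14, 28.
Subgroups by order — order 1: 1; order 2: 1; order 4: 1; order 7: 1; order 14: 1; order 28: 1.
Total: 1 + 1 + 1 + 1 + 1 + 1 = 6.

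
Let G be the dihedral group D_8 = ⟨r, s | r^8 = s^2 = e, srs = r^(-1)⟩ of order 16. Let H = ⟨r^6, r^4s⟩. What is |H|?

8

|⟨r^6⟩| = 4 and |⟨r^4s⟩| = 2, so |H| is a multiple of lcm(4, 2) = 4 and divides |G| = 16.
Closing under the operation: H = {e, r^2, r^4, r^6, s, r^2s, r^4s, r^6s}, so |H| = 8.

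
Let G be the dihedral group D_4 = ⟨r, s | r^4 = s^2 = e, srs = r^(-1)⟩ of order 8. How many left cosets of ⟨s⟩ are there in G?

4

|⟨s⟩| = 2 and |G| = 8.
By Lagrange, [G : H] = |G|/|H| = 8/2 = 4.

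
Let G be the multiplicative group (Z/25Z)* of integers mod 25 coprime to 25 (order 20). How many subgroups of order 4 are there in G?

1

|G| = 20 and 4 | 20, so subgroups of order 4 are possible by Lagrange.
The subgroups of order 4 are: {1, 7, 18, 24}.
So G has 1 subgroup of order 4.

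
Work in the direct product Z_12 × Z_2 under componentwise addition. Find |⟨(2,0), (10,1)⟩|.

12

|⟨(2,0)⟩| = 6 and |⟨(10,1)⟩| = 6, so |H| is a multiple of lcm(6, 6) = 6 and divides |G| = 24.
Closing under the operation: H = {(0,0), (0,1), (2,0), (2,1), (4,0), (4,1), (6,0), (6,1), (8,0), (8,1), (10,0), (10,1)}, so |H| = 12.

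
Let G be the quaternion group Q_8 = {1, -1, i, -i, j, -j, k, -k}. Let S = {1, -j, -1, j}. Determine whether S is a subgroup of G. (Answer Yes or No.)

Yes

|S| = 4 divides |G| = 8, consistent with Lagrange.
S contains the identity, every element's inverse is in S, and S is closed under ·: it is a subgroup.
In fact S = ⟨j⟩.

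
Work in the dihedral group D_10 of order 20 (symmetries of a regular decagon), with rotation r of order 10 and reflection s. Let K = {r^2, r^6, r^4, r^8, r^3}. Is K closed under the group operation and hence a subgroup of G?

No

The identity e ∉ K, so K is not a subgroup.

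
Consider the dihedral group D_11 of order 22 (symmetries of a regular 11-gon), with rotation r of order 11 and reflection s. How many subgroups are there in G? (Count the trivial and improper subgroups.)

14

|G| = 22, so by Lagrange every subgroup order divides 22. Divisors: 1, 2, 11, 22.
Subgroups by order — order 1: 1; order 2: 11; order 11: 1; order 22: 1.
Total: 1 + 11 + 1 + 1 = 14.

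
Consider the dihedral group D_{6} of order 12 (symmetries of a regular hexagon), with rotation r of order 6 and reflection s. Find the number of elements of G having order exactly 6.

The elements of order 6 are: r, r^5.
That's 2.

2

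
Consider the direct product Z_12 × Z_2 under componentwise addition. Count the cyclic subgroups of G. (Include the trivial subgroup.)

Each element a generates a cyclic subgroup ⟨a⟩; distinct elements may generate the same one (a cyclic group of order d has φ(d) generators).
Cyclic subgroups by order — order 1: 1; order 2: 3; order 3: 1; order 4: 2; order 6: 3; order 12: 2.
Total: 12.

12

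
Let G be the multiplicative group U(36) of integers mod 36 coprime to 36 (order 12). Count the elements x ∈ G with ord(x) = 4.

No element of G has order 4 (even though 4 | 12).

0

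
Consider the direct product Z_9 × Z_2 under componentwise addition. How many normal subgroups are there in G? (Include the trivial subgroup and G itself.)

6

G is abelian, so every subgroup is normal.
G has 6 subgroups in total, hence 6 normal subgroups.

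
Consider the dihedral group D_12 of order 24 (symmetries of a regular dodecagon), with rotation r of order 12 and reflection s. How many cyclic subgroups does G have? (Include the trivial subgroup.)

A cyclic subgroup of order d is generated by each of its φ(d) elements of order d, so the cyclic subgroups of order d number (#elements of order d)/φ(d).
Cyclic subgroups by order — order 1: 1; order 2: 13; order 3: 1; order 4: 1; order 6: 1; order 12: 1.
Total: 18.

18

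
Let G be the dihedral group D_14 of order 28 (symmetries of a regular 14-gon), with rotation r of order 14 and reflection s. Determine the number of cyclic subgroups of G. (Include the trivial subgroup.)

A cyclic subgroup of order d is generated by each of its φ(d) elements of order d, so the cyclic subgroups of order d number (#elements of order d)/φ(d).
Cyclic subgroups by order — order 1: 1; order 2: 15; order 7: 1; order 14: 1.
Total: 18.

18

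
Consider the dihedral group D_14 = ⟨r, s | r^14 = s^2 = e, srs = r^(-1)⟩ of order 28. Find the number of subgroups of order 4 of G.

7

|G| = 28 and 4 | 28, so subgroups of order 4 are possible by Lagrange.
The subgroups of order 4 are: {e, r^7, r^3s, r^10s}; {e, r^7, r^4s, r^11s}; {e, r^7, r^5s, r^12s}; {e, r^7, r^6s, r^13s}; … (7 in all).
So G has 7 subgroups of order 4.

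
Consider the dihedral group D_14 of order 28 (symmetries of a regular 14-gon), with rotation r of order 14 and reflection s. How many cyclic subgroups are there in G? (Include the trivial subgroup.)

18

Each element a generates a cyclic subgroup ⟨a⟩; distinct elements may generate the same one (a cyclic group of order d has φ(d) generators).
Cyclic subgroups by order — order 1: 1; order 2: 15; order 7: 1; order 14: 1.
Total: 18.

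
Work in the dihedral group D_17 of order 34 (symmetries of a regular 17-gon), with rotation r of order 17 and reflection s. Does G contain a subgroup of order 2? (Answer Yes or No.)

2 | 34. A subgroup of order 2 is {e, r^10s}.

Yes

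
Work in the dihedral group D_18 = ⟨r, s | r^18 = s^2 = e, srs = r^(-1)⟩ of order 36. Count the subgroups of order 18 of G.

|G| = 36 and 18 | 36, so subgroups of order 18 are possible by Lagrange.
The subgroups of order 18 are: {e, r, r^2, r^3, r^4, r^5, r^6, r^7, r^8, r^9, r^10, r^11, r^12, r^13, r^14, r^15, r^16, r^17}; {e, r^2, r^4, r^6, r^8, r^10, r^12, r^14, r^16, s, r^2s, r^4s, r^6s, r^8s, r^10s, r^12s, r^14s, r^16s}; {e, r^2, r^4, r^6, r^8, r^10, r^12, r^14, r^16, rs, r^3s, r^5s, r^7s, r^9s, r^11s, r^13s, r^15s, r^17s}.
So G has 3 subgroups of order 18.

3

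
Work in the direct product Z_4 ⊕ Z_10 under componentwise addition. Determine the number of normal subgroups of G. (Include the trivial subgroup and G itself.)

G is abelian, so every subgroup is normal.
G has 16 subgroups in total, hence 16 normal subgroups.

16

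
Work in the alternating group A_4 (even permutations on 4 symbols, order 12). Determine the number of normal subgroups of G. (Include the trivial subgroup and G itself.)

G has 10 subgroups. Checking conjugation-invariance by order — order 1: 1/1 normal; order 2: 0/3 normal; order 3: 0/4 normal; order 4: 1/1 normal; order 12: 1/1 normal.
Total normal subgroups: 3.

3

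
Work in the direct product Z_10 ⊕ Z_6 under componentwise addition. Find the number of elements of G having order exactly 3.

2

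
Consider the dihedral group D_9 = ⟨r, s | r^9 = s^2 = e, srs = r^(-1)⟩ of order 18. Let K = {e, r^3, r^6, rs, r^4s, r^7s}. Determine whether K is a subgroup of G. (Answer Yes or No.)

|K| = 6 divides |G| = 18, consistent with Lagrange.
K contains the identity, every element's inverse is in K, and K is closed under ·: it is a subgroup.

Yes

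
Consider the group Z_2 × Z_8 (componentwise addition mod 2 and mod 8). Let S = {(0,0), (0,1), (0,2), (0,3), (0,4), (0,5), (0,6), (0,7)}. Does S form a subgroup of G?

Yes

|S| = 8 divides |G| = 16, consistent with Lagrange.
S contains the identity, every element's inverse is in S, and S is closed under +: it is a subgroup.
In fact S = ⟨(0,1)⟩.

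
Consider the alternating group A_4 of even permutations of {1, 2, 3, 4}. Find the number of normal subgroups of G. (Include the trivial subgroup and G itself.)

3

G has 10 subgroups. Checking conjugation-invariance by order — order 1: 1/1 normal; order 2: 0/3 normal; order 3: 0/4 normal; order 4: 1/1 normal; order 12: 1/1 normal.
Total normal subgroups: 3.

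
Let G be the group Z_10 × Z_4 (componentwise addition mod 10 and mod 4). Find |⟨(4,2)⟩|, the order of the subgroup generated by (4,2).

10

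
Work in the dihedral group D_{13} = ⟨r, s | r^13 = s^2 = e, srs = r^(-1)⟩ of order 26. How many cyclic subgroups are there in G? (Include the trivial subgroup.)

Each element a generates a cyclic subgroup ⟨a⟩; distinct elements may generate the same one (a cyclic group of order d has φ(d) generators).
Cyclic subgroups by order — order 1: 1; order 2: 13; order 13: 1.
Total: 15.

15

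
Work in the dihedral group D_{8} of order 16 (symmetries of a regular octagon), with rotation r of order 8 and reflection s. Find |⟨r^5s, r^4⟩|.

4

|⟨r^5s⟩| = 2 and |⟨r^4⟩| = 2, so |H| is a multiple of lcm(2, 2) = 2 and divides |G| = 16.
Closing under the operation: H = {e, r^4, rs, r^5s}, so |H| = 4.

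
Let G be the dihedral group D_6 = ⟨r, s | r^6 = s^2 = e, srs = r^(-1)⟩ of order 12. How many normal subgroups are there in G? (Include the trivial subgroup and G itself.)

7

G has 16 subgroups. Checking conjugation-invariance by order — order 1: 1/1 normal; order 2: 1/7 normal; order 3: 1/1 normal; order 4: 0/3 normal; order 6: 3/3 normal; order 12: 1/1 normal.
Total normal subgroups: 7.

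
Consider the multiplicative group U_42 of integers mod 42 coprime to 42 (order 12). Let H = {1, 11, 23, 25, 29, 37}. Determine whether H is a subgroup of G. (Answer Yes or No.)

Yes

|H| = 6 divides |G| = 12, consistent with Lagrange.
H contains the identity, every element's inverse is in H, and H is closed under ·: it is a subgroup.
In fact H = ⟨23⟩.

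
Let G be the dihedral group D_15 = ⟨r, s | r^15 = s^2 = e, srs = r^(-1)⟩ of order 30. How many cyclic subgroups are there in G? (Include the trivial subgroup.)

19

Each element a generates a cyclic subgroup ⟨a⟩; distinct elements may generate the same one (a cyclic group of order d has φ(d) generators).
Cyclic subgroups by order — order 1: 1; order 2: 15; order 3: 1; order 5: 1; order 15: 1.
Total: 19.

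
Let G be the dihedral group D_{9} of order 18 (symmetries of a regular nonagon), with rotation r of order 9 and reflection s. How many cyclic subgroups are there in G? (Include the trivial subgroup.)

Each element a generates a cyclic subgroup ⟨a⟩; distinct elements may generate the same one (a cyclic group of order d has φ(d) generators).
Cyclic subgroups by order — order 1: 1; order 2: 9; order 3: 1; order 9: 1.
Total: 12.

12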